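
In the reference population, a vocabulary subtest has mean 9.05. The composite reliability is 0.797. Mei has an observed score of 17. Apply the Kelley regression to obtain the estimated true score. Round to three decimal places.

15.386

T̂ = 0.797(17) + 0.203(9.05) = 13.549 + 1.83715 = 15.3862 → 15.386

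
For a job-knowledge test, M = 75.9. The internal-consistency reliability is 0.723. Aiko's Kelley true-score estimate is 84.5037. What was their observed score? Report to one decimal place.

87.8

T̂ = ρX + (1 − ρ)μ  ⇒  X = (T̂ − (1 − ρ)μ) / ρ
X = (84.5037 − 0.277 × 75.9) / 0.723 = (84.5037 − 21.0243) / 0.723 = 63.4794 / 0.723 = 87.800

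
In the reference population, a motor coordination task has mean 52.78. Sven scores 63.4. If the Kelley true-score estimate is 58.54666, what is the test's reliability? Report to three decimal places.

0.543

T̂ = ρX + (1 − ρ)μ  ⇒  T̂ − μ = ρ(X − μ)
ρ = (T̂ − μ)/(X − μ) = (58.54666 − 52.78) / (63.4 − 52.78) = 5.76666 / 10.62 = 0.54300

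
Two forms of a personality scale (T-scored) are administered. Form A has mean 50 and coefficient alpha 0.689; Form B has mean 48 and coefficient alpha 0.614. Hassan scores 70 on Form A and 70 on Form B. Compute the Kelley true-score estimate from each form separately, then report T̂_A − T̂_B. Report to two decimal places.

2.27

T̂_A = 0.689(70) + 0.311(50) = 63.7800
T̂_B = 0.614(70) + 0.386(48) = 61.5080
T̂_A − T̂_B = 2.2720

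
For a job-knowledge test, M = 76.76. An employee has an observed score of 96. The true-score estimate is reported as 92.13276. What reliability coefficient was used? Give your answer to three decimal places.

0.799

T̂ = ρX + (1 − ρ)μ  ⇒  T̂ − μ = ρ(X − μ)
ρ = (T̂ − μ)/(X − μ) = (92.13276 − 76.76) / (96 − 76.76) = 15.37276 / 19.24 = 0.79900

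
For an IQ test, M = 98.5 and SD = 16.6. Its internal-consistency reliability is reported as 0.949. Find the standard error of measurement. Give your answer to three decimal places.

3.749

SEM = SD · √(1 − ρ) = 16.6 × √0.051 = 16.6 × 0.2258 = 3.7488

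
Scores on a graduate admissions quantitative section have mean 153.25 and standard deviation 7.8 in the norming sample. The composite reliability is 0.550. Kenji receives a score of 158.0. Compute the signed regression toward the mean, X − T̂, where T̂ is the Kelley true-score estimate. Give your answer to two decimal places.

T̂ = ρX + (1 − ρ)μ
  = 0.550 × 158.0 + 0.450 × 153.25
  = 86.9000 + 68.96250
  = 155.8625
  ≈ 155.863
X − T̂ = 158.0 − 155.863 = 2.137 → 2.14

2.14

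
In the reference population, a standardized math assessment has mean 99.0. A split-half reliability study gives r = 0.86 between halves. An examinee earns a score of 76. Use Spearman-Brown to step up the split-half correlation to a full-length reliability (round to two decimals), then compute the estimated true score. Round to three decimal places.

Spearman-Brown: ρ = 2r/(1 + r) = 2(0.86)/(1 + 0.86) = 1.720/1.86 = 0.9247 → 0.92
Regress the observed score toward the mean by the unreliability: T̂ = 0.92·76 + 0.08·99.0 = 69.92 + 7.920 = 77.8400.

77.840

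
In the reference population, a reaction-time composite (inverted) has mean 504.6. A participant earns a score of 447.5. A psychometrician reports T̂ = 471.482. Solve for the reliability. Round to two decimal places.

T̂ = ρX + (1 − ρ)μ  ⇒  T̂ − μ = ρ(X − μ)
ρ = (T̂ − μ)/(X − μ) = (471.482 − 504.6) / (447.5 − 504.6) = -33.118 / -57.1 = 0.5800

0.58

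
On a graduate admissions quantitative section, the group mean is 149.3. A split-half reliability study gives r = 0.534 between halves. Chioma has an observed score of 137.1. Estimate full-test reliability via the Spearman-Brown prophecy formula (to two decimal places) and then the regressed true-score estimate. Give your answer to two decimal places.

Spearman-Brown: ρ = 2r/(1 + r) = 2(0.534)/(1 + 0.534) = 1.0680/1.534 = 0.6962 → 0.70
T̂ = 0.70(137.1) + 0.30(149.3) = 95.970 + 44.790 = 140.760 → 140.76

140.76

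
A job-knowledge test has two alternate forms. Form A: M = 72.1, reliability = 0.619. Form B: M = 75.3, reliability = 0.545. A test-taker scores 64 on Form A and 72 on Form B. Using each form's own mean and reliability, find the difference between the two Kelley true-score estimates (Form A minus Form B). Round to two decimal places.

T̂_A = 0.619(64) + 0.381(72.1) = 67.0861
T̂_B = 0.545(72) + 0.455(75.3) = 73.5015
T̂_A − T̂_B = -6.4154

-6.42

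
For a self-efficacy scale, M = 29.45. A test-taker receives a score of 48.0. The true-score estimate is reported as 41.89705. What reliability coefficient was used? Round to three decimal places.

0.671

T̂ = ρX + (1 − ρ)μ  ⇒  T̂ − μ = ρ(X − μ)
ρ = (T̂ − μ)/(X − μ) = (41.89705 − 29.45) / (48.0 − 29.45) = 12.44705 / 18.55 = 0.67100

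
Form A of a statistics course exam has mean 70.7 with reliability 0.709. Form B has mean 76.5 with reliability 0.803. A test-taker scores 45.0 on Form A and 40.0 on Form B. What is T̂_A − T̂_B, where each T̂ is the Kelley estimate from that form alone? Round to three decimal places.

5.288

T̂_A = 0.709(45.0) + 0.291(70.7) = 52.47870
T̂_B = 0.803(40.0) + 0.197(76.5) = 47.19050
T̂_A − T̂_B = 5.28820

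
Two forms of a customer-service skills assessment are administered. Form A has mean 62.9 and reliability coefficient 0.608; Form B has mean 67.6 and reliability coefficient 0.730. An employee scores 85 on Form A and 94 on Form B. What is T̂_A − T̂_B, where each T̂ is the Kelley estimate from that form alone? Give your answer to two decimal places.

-10.54

T̂_A = 0.608(85) + 0.392(62.9) = 76.3368
T̂_B = 0.730(94) + 0.270(67.6) = 86.8720
T̂_A − T̂_B = -10.5352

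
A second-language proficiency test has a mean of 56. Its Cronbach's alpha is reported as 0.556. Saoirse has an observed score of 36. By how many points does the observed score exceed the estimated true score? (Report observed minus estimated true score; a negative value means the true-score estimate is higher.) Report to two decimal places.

T̂ = 0.556(36) + 0.444(56) = 20.016 + 24.864 = 44.8800 → 44.880
X − T̂ = 36 − 44.880 = -8.880 → -8.88

-8.88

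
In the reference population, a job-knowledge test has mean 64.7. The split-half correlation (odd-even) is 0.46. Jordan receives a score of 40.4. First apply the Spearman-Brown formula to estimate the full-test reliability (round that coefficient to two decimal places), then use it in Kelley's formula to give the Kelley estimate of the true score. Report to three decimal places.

49.391

Spearman-Brown: ρ = 2r/(1 + r) = 2(0.46)/(1 + 0.46) = 0.920/1.46 = 0.6301 → 0.63
Regress the observed score toward the mean by the unreliability: T̂ = 0.63·40.4 + 0.37·64.7 = 25.452 + 23.939 = 49.3910.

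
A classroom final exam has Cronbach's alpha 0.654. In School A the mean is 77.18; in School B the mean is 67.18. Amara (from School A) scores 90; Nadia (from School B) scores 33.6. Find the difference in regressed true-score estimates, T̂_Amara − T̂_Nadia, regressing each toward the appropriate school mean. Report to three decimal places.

40.346

T̂_Amara = 0.654(90) + 0.346(77.18) = 85.56428
T̂_Nadia = 0.654(33.6) + 0.346(67.18) = 45.21868
Difference = 85.56428 − 45.21868 = 40.34560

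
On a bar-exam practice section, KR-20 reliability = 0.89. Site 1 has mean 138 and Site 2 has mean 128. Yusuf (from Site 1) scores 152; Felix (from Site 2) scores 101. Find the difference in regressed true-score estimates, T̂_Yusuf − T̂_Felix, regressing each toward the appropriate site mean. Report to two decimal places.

T̂_Yusuf = 0.89(152) + 0.11(138) = 150.4600
T̂_Felix = 0.89(101) + 0.11(128) = 103.9700
Difference = 150.4600 − 103.9700 = 46.4900

46.49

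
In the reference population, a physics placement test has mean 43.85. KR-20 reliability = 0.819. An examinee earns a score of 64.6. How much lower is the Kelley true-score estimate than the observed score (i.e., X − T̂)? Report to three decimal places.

3.756

T̂ = ρX + (1 − ρ)μ
  = 0.819 × 64.6 + 0.181 × 43.85
  = 52.9074 + 7.93685
  = 60.84425
  ≈ 60.8442
X − T̂ = 64.6 − 60.8442 = 3.7557 → 3.756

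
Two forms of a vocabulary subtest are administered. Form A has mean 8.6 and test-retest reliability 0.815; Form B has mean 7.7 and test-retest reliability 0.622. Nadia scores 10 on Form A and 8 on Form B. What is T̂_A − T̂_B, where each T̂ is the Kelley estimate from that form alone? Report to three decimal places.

T̂_A = 0.815(10) + 0.185(8.6) = 9.74100
T̂_B = 0.622(8) + 0.378(7.7) = 7.88660
T̂_A − T̂_B = 1.85440

1.854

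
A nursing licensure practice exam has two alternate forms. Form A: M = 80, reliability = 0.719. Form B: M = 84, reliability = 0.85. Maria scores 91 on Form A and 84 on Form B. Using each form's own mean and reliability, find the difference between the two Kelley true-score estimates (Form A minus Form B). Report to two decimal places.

T̂_A = 0.719(91) + 0.281(80) = 87.9090
T̂_B = 0.85(84) + 0.15(84) = 84.0000
T̂_A − T̂_B = 3.9090

3.91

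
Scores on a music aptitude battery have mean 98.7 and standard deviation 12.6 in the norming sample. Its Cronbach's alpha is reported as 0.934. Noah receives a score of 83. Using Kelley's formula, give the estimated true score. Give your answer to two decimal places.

Weight the observed score by reliability and the mean by (1 − reliability): T̂ = 0.934·83 + 0.066·98.7 = 77.522 + 6.5142 = 84.036.

84.04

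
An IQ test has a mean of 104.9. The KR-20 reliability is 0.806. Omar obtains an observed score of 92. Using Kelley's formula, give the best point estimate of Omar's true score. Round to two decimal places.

94.50

T̂ = ρX + (1 − ρ)μ
  = 0.806 × 92 + 0.194 × 104.9
  = 74.152 + 20.3506
  = 94.503
  ≈ 94.50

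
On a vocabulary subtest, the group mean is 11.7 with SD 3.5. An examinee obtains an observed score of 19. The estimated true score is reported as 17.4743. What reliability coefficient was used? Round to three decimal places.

T̂ = ρX + (1 − ρ)μ  ⇒  T̂ − μ = ρ(X − μ)
ρ = (T̂ − μ)/(X − μ) = (17.4743 − 11.7) / (19 − 11.7) = 5.7743 / 7.3 = 0.79100

0.791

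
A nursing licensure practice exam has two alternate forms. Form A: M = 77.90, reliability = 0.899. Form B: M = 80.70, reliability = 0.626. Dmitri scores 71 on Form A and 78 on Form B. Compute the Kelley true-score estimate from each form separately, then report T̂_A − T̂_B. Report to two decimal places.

T̂_A = 0.899(71) + 0.101(77.90) = 71.6969
T̂_B = 0.626(78) + 0.374(80.70) = 79.0098
T̂_A − T̂_B = -7.3129

-7.31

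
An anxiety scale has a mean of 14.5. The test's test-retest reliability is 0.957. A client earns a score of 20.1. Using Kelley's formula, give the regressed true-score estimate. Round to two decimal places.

19.86

T̂ = ρX + (1 − ρ)μ
  = 0.957 × 20.1 + 0.043 × 14.5
  = 19.2357 + 0.6235
  = 19.859
  ≈ 19.86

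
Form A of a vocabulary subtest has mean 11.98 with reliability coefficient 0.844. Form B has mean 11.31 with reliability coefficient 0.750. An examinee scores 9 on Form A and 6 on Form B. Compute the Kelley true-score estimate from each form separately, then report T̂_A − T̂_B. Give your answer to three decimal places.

2.137

T̂_A = 0.844(9) + 0.156(11.98) = 9.46488
T̂_B = 0.750(6) + 0.250(11.31) = 7.32750
T̂_A − T̂_B = 2.13738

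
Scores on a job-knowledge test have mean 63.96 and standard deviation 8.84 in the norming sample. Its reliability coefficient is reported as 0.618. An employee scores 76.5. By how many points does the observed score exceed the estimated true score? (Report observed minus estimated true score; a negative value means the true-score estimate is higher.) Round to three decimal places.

T̂ = ρX + (1 − ρ)μ
  = 0.618 × 76.5 + 0.382 × 63.96
  = 47.2770 + 24.43272
  = 71.70972
  ≈ 71.7097
X − T̂ = 76.5 − 71.7097 = 4.7903 → 4.790

4.790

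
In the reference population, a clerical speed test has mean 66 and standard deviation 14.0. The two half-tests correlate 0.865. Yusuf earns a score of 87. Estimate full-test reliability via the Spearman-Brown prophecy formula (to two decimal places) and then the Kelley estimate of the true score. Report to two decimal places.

Spearman-Brown: ρ = 2r/(1 + r) = 2(0.865)/(1 + 0.865) = 1.7300/1.865 = 0.9276 → 0.93
Kelley's formula gives T̂ = 0.93·87 + 0.07·66 = 80.91 + 4.62 = 85.530.

85.53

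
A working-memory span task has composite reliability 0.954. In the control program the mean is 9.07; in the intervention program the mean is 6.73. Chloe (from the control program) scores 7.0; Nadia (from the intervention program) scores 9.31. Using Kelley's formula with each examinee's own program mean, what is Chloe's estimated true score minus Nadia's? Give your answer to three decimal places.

T̂_Chloe = 0.954(7.0) + 0.046(9.07) = 7.09522
T̂_Nadia = 0.954(9.31) + 0.046(6.73) = 9.19132
Difference = 7.09522 − 9.19132 = -2.09610

-2.096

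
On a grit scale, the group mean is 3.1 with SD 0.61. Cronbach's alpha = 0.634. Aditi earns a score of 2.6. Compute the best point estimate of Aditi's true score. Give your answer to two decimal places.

Weight the observed score by reliability and the mean by (1 − reliability): T̂ = 0.634·2.6 + 0.366·3.1 = 1.6484 + 1.1346 = 2.783.

2.78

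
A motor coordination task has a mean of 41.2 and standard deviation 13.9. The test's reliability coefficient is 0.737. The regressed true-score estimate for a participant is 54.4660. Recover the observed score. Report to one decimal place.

59.2

T̂ = ρX + (1 − ρ)μ  ⇒  X = (T̂ − (1 − ρ)μ) / ρ
X = (54.4660 − 0.263 × 41.2) / 0.737 = (54.4660 − 10.8356) / 0.737 = 43.6304 / 0.737 = 59.200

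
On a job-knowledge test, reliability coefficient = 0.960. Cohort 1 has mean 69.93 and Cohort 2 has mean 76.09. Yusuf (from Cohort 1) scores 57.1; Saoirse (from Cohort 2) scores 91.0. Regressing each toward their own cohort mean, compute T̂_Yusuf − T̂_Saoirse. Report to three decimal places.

-32.790

T̂_Yusuf = 0.960(57.1) + 0.040(69.93) = 57.61320
T̂_Saoirse = 0.960(91.0) + 0.040(76.09) = 90.40360
Difference = 57.61320 − 90.40360 = -32.79040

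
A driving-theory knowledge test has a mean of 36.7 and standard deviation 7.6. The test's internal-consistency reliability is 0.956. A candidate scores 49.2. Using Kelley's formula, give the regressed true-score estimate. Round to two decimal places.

48.65

T̂ = 0.956(49.2) + 0.044(36.7) = 47.0352 + 1.6148 = 48.650 → 48.65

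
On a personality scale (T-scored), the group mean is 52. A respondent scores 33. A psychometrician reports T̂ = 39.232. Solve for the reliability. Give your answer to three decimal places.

0.672

T̂ = ρX + (1 − ρ)μ  ⇒  T̂ − μ = ρ(X − μ)
ρ = (T̂ − μ)/(X − μ) = (39.232 − 52) / (33 − 52) = -12.768 / -19.0 = 0.67200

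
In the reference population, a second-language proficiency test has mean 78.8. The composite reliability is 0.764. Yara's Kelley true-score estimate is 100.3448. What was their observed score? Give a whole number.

107

T̂ = ρX + (1 − ρ)μ  ⇒  X = (T̂ − (1 − ρ)μ) / ρ
X = (100.3448 − 0.236 × 78.8) / 0.764 = (100.3448 − 18.5968) / 0.764 = 81.7480 / 0.764 = 107.00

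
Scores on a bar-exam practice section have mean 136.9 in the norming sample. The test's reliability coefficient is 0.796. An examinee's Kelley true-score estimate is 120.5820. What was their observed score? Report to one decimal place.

T̂ = ρX + (1 − ρ)μ  ⇒  X = (T̂ − (1 − ρ)μ) / ρ
X = (120.5820 − 0.204 × 136.9) / 0.796 = (120.5820 − 27.9276) / 0.796 = 92.6544 / 0.796 = 116.400

116.4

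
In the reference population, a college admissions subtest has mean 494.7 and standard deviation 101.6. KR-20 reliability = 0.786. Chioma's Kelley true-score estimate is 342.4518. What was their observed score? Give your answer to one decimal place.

301.0

T̂ = ρX + (1 − ρ)μ  ⇒  X = (T̂ − (1 − ρ)μ) / ρ
X = (342.4518 − 0.214 × 494.7) / 0.786 = (342.4518 − 105.8658) / 0.786 = 236.5860 / 0.786 = 301.000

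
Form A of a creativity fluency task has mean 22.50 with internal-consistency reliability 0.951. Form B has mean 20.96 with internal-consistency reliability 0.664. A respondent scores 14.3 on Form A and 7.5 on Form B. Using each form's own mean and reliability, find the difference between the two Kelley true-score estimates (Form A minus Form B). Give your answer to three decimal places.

2.679

T̂_A = 0.951(14.3) + 0.049(22.50) = 14.70180
T̂_B = 0.664(7.5) + 0.336(20.96) = 12.02256
T̂_A − T̂_B = 2.67924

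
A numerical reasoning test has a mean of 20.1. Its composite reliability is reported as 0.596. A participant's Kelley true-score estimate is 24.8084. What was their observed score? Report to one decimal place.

28.0

T̂ = ρX + (1 − ρ)μ  ⇒  X = (T̂ − (1 − ρ)μ) / ρ
X = (24.8084 − 0.404 × 20.1) / 0.596 = (24.8084 − 8.1204) / 0.596 = 16.6880 / 0.596 = 28.000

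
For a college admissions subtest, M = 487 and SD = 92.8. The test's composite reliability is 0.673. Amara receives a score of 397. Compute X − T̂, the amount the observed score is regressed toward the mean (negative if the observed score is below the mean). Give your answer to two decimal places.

Weight the observed score by reliability and the mean by (1 − reliability): T̂ = 0.673·397 + 0.327·487 = 267.181 + 159.249 = 426.4300.
X − T̂ = 397 − 426.430 = -29.430 → -29.43

-29.43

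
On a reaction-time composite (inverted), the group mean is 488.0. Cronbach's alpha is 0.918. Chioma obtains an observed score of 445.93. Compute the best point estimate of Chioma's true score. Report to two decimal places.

449.38

T̂ = ρX + (1 − ρ)μ
  = 0.918 × 445.93 + 0.082 × 488.0
  = 409.36374 + 40.0160
  = 449.380
  ≈ 449.38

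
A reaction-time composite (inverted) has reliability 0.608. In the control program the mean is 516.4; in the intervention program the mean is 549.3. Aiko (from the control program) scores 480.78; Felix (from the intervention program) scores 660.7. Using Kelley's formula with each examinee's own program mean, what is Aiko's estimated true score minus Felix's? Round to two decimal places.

-122.29

T̂_Aiko = 0.608(480.78) + 0.392(516.4) = 494.7430
T̂_Felix = 0.608(660.7) + 0.392(549.3) = 617.0312
Difference = 494.7430 − 617.0312 = -122.2882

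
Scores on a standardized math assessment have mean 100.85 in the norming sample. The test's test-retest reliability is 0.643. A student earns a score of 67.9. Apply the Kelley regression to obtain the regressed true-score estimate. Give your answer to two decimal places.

79.66

T̂ = ρX + (1 − ρ)μ
  = 0.643 × 67.9 + 0.357 × 100.85
  = 43.6597 + 36.00345
  = 79.663
  ≈ 79.66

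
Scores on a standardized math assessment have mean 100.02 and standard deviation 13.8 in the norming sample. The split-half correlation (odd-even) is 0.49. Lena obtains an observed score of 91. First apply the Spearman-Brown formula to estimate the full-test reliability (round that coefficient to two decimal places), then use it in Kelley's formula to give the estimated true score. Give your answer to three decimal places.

Spearman-Brown: ρ = 2r/(1 + r) = 2(0.49)/(1 + 0.49) = 0.980/1.49 = 0.6577 → 0.66
T̂ = 0.66(91) + 0.34(100.02) = 60.06 + 34.0068 = 94.0668 → 94.067

94.067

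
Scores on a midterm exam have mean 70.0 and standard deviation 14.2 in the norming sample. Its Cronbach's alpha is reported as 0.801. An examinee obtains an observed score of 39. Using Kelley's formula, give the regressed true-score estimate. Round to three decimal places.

T̂ = ρX + (1 − ρ)μ
  = 0.801 × 39 + 0.199 × 70.0
  = 31.239 + 13.9300
  = 45.1690
  ≈ 45.169

45.169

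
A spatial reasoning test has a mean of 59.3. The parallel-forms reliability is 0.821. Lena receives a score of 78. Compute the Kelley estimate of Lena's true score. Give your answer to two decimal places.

74.65

T̂ = ρX + (1 − ρ)μ
  = 0.821 × 78 + 0.179 × 59.3
  = 64.038 + 10.6147
  = 74.653
  ≈ 74.65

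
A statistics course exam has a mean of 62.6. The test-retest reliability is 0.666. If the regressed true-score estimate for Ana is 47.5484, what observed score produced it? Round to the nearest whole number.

40

T̂ = ρX + (1 − ρ)μ  ⇒  X = (T̂ − (1 − ρ)μ) / ρ
X = (47.5484 − 0.334 × 62.6) / 0.666 = (47.5484 − 20.9084) / 0.666 = 26.6400 / 0.666 = 40.00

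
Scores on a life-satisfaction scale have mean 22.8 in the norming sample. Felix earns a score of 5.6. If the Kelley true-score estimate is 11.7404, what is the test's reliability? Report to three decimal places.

0.643

T̂ = ρX + (1 − ρ)μ  ⇒  T̂ − μ = ρ(X − μ)
ρ = (T̂ − μ)/(X − μ) = (11.7404 − 22.8) / (5.6 − 22.8) = -11.0596 / -17.2 = 0.64300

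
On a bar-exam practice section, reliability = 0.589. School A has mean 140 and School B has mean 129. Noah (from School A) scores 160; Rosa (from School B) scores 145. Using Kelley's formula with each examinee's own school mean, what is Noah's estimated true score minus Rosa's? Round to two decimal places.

13.36

T̂_Noah = 0.589(160) + 0.411(140) = 151.7800
T̂_Rosa = 0.589(145) + 0.411(129) = 138.4240
Difference = 151.7800 − 138.4240 = 13.3560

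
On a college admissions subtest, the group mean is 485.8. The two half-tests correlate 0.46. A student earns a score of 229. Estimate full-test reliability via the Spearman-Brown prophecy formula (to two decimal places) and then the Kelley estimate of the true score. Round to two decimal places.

Spearman-Brown: ρ = 2r/(1 + r) = 2(0.46)/(1 + 0.46) = 0.920/1.46 = 0.6301 → 0.63
Weight the observed score by reliability and the mean by (1 − reliability): T̂ = 0.63·229 + 0.37·485.8 = 144.27 + 179.746 = 324.016.

324.02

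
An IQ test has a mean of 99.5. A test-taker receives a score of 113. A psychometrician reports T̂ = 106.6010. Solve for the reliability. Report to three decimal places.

T̂ = ρX + (1 − ρ)μ  ⇒  T̂ − μ = ρ(X − μ)
ρ = (T̂ − μ)/(X − μ) = (106.6010 − 99.5) / (113 − 99.5) = 7.1010 / 13.5 = 0.52600

0.526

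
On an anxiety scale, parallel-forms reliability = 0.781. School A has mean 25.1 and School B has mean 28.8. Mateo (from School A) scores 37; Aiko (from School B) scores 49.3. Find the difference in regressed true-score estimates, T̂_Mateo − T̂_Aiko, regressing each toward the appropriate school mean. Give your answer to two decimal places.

-10.42

T̂_Mateo = 0.781(37) + 0.219(25.1) = 34.3939
T̂_Aiko = 0.781(49.3) + 0.219(28.8) = 44.8105
Difference = 34.3939 − 44.8105 = -10.4166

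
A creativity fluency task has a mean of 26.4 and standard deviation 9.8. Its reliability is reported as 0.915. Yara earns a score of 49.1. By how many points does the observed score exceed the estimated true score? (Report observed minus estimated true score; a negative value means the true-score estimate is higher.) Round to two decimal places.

1.93

T̂ = ρX + (1 − ρ)μ
  = 0.915 × 49.1 + 0.085 × 26.4
  = 44.9265 + 2.2440
  = 47.1705
  ≈ 47.171
X − T̂ = 49.1 − 47.171 = 1.929 → 1.93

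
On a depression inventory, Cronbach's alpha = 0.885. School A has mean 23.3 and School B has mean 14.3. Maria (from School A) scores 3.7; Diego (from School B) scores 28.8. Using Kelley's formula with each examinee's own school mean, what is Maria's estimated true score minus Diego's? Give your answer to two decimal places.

T̂_Maria = 0.885(3.7) + 0.115(23.3) = 5.9540
T̂_Diego = 0.885(28.8) + 0.115(14.3) = 27.1325
Difference = 5.9540 − 27.1325 = -21.1785

-21.18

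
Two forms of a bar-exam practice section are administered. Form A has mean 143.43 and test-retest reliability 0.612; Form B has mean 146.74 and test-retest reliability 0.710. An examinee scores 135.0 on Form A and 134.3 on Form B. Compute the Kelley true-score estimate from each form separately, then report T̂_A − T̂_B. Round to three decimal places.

T̂_A = 0.612(135.0) + 0.388(143.43) = 138.27084
T̂_B = 0.710(134.3) + 0.290(146.74) = 137.90760
T̂_A − T̂_B = 0.36324

0.363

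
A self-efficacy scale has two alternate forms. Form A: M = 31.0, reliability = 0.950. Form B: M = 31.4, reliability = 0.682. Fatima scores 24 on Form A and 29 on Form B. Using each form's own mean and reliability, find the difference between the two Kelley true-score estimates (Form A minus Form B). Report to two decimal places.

T̂_A = 0.950(24) + 0.050(31.0) = 24.3500
T̂_B = 0.682(29) + 0.318(31.4) = 29.7632
T̂_A − T̂_B = -5.4132

-5.41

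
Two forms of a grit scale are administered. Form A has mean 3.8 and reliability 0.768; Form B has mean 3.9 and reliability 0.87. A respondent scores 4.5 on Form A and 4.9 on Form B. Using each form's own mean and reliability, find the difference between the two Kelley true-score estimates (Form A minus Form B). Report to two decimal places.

T̂_A = 0.768(4.5) + 0.232(3.8) = 4.3376
T̂_B = 0.87(4.9) + 0.13(3.9) = 4.7700
T̂_A − T̂_B = -0.4324

-0.43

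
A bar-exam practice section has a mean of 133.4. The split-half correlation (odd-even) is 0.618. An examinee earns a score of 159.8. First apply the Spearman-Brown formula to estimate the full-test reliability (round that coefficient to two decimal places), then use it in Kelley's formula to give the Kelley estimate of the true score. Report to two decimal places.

153.46

Spearman-Brown: ρ = 2r/(1 + r) = 2(0.618)/(1 + 0.618) = 1.2360/1.618 = 0.7639 → 0.76
Kelley's formula gives T̂ = 0.76·159.8 + 0.24·133.4 = 121.448 + 32.016 = 153.464.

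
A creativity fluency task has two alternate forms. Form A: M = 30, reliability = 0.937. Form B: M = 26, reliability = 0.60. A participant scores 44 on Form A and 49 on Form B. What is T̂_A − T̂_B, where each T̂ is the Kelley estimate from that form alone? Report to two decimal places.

T̂_A = 0.937(44) + 0.063(30) = 43.1180
T̂_B = 0.60(49) + 0.40(26) = 39.8000
T̂_A − T̂_B = 3.3180

3.32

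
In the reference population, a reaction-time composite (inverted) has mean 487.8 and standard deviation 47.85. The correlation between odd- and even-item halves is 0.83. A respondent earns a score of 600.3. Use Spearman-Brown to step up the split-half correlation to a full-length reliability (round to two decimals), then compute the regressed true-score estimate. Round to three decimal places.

Spearman-Brown: ρ = 2r/(1 + r) = 2(0.83)/(1 + 0.83) = 1.660/1.83 = 0.9071 → 0.91
T̂ = 0.91(600.3) + 0.09(487.8) = 546.273 + 43.902 = 590.1750 → 590.175

590.175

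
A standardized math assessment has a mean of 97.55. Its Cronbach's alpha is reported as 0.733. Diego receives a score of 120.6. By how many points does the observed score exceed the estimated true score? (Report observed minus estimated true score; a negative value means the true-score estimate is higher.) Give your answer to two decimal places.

T̂ = ρX + (1 − ρ)μ
  = 0.733 × 120.6 + 0.267 × 97.55
  = 88.3998 + 26.04585
  = 114.4457
  ≈ 114.446
X − T̂ = 120.6 − 114.446 = 6.154 → 6.15

6.15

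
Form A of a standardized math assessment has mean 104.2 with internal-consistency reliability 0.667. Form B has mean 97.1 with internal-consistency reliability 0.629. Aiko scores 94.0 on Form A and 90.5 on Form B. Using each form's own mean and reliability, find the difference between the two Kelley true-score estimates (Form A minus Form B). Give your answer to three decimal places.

T̂_A = 0.667(94.0) + 0.333(104.2) = 97.39660
T̂_B = 0.629(90.5) + 0.371(97.1) = 92.94860
T̂_A − T̂_B = 4.44800

4.448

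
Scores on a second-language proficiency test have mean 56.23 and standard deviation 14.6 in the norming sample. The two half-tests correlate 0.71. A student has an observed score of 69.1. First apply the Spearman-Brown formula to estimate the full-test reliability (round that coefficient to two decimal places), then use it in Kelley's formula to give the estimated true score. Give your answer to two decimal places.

Spearman-Brown: ρ = 2r/(1 + r) = 2(0.71)/(1 + 0.71) = 1.420/1.71 = 0.8304 → 0.83
T̂ = 0.83(69.1) + 0.17(56.23) = 57.353 + 9.5591 = 66.912 → 66.91

66.91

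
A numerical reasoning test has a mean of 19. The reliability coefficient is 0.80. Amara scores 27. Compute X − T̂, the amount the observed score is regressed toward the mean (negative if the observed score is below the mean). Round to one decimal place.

1.6

Weight the observed score by reliability and the mean by (1 − reliability): T̂ = 0.80·27 + 0.20·19 = 21.60 + 3.80 = 25.400.
X − T̂ = 27 − 25.40 = 1.60 → 1.6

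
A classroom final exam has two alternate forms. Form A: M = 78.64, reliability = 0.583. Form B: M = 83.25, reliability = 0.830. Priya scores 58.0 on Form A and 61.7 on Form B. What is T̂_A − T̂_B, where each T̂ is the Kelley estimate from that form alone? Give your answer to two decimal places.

T̂_A = 0.583(58.0) + 0.417(78.64) = 66.6069
T̂_B = 0.830(61.7) + 0.170(83.25) = 65.3635
T̂_A − T̂_B = 1.2434

1.24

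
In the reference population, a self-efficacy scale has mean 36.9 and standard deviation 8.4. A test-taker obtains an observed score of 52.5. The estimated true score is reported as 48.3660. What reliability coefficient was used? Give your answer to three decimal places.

0.735

T̂ = ρX + (1 − ρ)μ  ⇒  T̂ − μ = ρ(X − μ)
ρ = (T̂ − μ)/(X − μ) = (48.3660 − 36.9) / (52.5 − 36.9) = 11.4660 / 15.6 = 0.73500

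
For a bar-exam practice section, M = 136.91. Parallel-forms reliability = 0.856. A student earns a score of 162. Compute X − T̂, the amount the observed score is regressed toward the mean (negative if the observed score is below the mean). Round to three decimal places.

Kelley's formula gives T̂ = 0.856·162 + 0.144·136.91 = 138.672 + 19.71504 = 158.38704.
X − T̂ = 162 − 158.3870 = 3.6130 → 3.613

3.613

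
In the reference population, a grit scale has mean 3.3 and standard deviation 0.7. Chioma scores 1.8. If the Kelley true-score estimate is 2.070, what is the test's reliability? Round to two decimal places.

T̂ = ρX + (1 − ρ)μ  ⇒  T̂ − μ = ρ(X − μ)
ρ = (T̂ − μ)/(X − μ) = (2.070 − 3.3) / (1.8 − 3.3) = -1.230 / -1.5 = 0.8200

0.82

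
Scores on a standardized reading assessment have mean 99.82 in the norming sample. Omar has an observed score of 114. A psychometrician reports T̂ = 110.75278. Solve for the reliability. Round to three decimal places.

0.771

T̂ = ρX + (1 − ρ)μ  ⇒  T̂ − μ = ρ(X − μ)
ρ = (T̂ − μ)/(X − μ) = (110.75278 − 99.82) / (114 − 99.82) = 10.93278 / 14.18 = 0.77100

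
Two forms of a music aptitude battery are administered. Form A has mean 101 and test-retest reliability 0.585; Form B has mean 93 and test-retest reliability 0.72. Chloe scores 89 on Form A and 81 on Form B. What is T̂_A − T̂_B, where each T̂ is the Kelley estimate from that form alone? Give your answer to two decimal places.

T̂_A = 0.585(89) + 0.415(101) = 93.9800
T̂_B = 0.72(81) + 0.28(93) = 84.3600
T̂_A − T̂_B = 9.6200

9.62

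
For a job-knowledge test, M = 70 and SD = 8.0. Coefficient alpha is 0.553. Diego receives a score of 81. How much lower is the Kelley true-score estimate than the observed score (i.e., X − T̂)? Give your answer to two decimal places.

Kelley's formula gives T̂ = 0.553·81 + 0.447·70 = 44.793 + 31.290 = 76.0830.
X − T̂ = 81 − 76.083 = 4.917 → 4.92

4.92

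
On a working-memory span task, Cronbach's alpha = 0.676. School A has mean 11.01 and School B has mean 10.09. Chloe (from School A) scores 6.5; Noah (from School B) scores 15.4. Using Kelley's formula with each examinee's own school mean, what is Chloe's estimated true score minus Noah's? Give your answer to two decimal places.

T̂_Chloe = 0.676(6.5) + 0.324(11.01) = 7.9612
T̂_Noah = 0.676(15.4) + 0.324(10.09) = 13.6796
Difference = 7.9612 − 13.6796 = -5.7183

-5.72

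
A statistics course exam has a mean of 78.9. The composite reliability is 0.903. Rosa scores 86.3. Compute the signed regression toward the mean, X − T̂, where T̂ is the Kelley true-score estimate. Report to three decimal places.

0.718

T̂ = ρX + (1 − ρ)μ
  = 0.903 × 86.3 + 0.097 × 78.9
  = 77.9289 + 7.6533
  = 85.58220
  ≈ 85.5822
X − T̂ = 86.3 − 85.5822 = 0.7178 → 0.718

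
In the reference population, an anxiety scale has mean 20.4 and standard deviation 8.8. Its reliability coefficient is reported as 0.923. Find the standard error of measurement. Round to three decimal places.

SEM = SD · √(1 − ρ) = 8.8 × √0.077 = 8.8 × 0.2775 = 2.4419

2.442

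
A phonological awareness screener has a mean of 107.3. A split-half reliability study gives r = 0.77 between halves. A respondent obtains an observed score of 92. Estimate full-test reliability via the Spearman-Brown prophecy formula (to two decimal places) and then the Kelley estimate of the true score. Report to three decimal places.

Spearman-Brown: ρ = 2r/(1 + r) = 2(0.77)/(1 + 0.77) = 1.540/1.77 = 0.8701 → 0.87
Kelley's formula gives T̂ = 0.87·92 + 0.13·107.3 = 80.04 + 13.949 = 93.9890.

93.989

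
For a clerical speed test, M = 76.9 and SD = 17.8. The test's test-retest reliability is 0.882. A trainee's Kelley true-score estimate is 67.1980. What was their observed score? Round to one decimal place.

65.9

T̂ = ρX + (1 − ρ)μ  ⇒  X = (T̂ − (1 − ρ)μ) / ρ
X = (67.1980 − 0.118 × 76.9) / 0.882 = (67.1980 − 9.0742) / 0.882 = 58.1238 / 0.882 = 65.900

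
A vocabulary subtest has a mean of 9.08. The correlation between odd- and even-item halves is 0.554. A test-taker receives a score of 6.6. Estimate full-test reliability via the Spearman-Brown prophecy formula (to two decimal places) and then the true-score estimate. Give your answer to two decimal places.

7.32

Spearman-Brown: ρ = 2r/(1 + r) = 2(0.554)/(1 + 0.554) = 1.1080/1.554 = 0.7130 → 0.71
Kelley's formula gives T̂ = 0.71·6.6 + 0.29·9.08 = 4.686 + 2.6332 = 7.319.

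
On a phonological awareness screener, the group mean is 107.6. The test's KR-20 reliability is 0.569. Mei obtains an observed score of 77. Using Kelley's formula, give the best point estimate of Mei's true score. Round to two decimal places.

90.19

Weight the observed score by reliability and the mean by (1 − reliability): T̂ = 0.569·77 + 0.431·107.6 = 43.813 + 46.3756 = 90.189.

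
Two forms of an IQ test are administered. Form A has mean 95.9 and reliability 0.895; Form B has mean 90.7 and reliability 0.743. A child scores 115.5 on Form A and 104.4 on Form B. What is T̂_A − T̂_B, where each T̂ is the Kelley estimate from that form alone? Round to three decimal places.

12.563

T̂_A = 0.895(115.5) + 0.105(95.9) = 113.44200
T̂_B = 0.743(104.4) + 0.257(90.7) = 100.87910
T̂_A − T̂_B = 12.56290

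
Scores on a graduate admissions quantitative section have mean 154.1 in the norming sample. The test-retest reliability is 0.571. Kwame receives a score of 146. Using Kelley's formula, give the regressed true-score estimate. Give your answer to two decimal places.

149.47

T̂ = 0.571(146) + 0.429(154.1) = 83.366 + 66.1089 = 149.475 → 149.47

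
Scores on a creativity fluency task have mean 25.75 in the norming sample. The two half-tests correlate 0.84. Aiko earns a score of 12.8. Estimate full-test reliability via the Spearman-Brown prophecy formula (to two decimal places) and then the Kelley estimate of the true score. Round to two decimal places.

13.97

Spearman-Brown: ρ = 2r/(1 + r) = 2(0.84)/(1 + 0.84) = 1.680/1.84 = 0.9130 → 0.91
T̂ = ρX + (1 − ρ)μ
  = 0.91 × 12.8 + 0.09 × 25.75
  = 11.648 + 2.3175
  = 13.966
  ≈ 13.97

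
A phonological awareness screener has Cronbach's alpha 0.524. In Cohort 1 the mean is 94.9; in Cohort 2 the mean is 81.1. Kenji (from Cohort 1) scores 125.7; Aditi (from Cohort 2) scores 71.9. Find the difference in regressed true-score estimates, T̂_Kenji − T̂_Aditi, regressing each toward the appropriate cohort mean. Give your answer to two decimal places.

T̂_Kenji = 0.524(125.7) + 0.476(94.9) = 111.0392
T̂_Aditi = 0.524(71.9) + 0.476(81.1) = 76.2792
Difference = 111.0392 − 76.2792 = 34.7600

34.76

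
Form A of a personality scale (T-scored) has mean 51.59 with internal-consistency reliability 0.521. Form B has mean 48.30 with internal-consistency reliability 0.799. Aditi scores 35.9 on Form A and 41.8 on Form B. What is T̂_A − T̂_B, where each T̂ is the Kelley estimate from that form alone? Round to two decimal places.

T̂_A = 0.521(35.9) + 0.479(51.59) = 43.4155
T̂_B = 0.799(41.8) + 0.201(48.30) = 43.1065
T̂_A − T̂_B = 0.3090

0.31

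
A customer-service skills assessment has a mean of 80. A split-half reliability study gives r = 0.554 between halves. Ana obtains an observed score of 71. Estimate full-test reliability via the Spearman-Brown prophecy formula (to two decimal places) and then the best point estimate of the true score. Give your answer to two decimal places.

73.61

Spearman-Brown: ρ = 2r/(1 + r) = 2(0.554)/(1 + 0.554) = 1.1080/1.554 = 0.7130 → 0.71
Regress the observed score toward the mean by the unreliability: T̂ = 0.71·71 + 0.29·80 = 50.41 + 23.20 = 73.610.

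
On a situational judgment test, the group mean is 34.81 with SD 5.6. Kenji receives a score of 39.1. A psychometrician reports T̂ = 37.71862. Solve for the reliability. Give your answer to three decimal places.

T̂ = ρX + (1 − ρ)μ  ⇒  T̂ − μ = ρ(X − μ)
ρ = (T̂ − μ)/(X − μ) = (37.71862 − 34.81) / (39.1 − 34.81) = 2.90862 / 4.29 = 0.67800

0.678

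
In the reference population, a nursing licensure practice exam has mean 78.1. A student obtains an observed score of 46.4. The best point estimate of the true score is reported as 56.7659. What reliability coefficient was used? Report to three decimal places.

T̂ = ρX + (1 − ρ)μ  ⇒  T̂ − μ = ρ(X − μ)
ρ = (T̂ − μ)/(X − μ) = (56.7659 − 78.1) / (46.4 − 78.1) = -21.3341 / -31.7 = 0.67300

0.673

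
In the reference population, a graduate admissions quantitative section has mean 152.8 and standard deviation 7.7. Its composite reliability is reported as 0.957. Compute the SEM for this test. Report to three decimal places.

1.597

SEM = SD · √(1 − ρ) = 7.7 × √0.043 = 7.7 × 0.2074 = 1.5967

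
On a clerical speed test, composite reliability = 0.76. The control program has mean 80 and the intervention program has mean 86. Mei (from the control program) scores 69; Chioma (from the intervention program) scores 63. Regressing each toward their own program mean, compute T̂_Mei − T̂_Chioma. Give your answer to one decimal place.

3.1

T̂_Mei = 0.76(69) + 0.24(80) = 71.640
T̂_Chioma = 0.76(63) + 0.24(86) = 68.520
Difference = 71.640 − 68.520 = 3.120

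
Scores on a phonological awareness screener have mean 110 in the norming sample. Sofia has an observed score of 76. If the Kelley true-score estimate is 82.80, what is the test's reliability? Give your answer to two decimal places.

T̂ = ρX + (1 − ρ)μ  ⇒  T̂ − μ = ρ(X − μ)
ρ = (T̂ − μ)/(X − μ) = (82.80 − 110) / (76 − 110) = -27.20 / -34.0 = 0.8000

0.80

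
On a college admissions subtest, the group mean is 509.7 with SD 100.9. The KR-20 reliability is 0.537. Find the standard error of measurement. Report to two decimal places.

SEM = SD · √(1 − ρ) = 100.9 × √0.463 = 100.9 × 0.6804 = 68.657

68.66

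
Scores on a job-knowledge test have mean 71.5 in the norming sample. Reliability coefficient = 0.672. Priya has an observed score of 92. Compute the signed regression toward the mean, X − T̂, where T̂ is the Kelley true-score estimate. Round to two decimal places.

T̂ = ρX + (1 − ρ)μ
  = 0.672 × 92 + 0.328 × 71.5
  = 61.824 + 23.4520
  = 85.2760
  ≈ 85.276
X − T̂ = 92 − 85.276 = 6.724 → 6.72

6.72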